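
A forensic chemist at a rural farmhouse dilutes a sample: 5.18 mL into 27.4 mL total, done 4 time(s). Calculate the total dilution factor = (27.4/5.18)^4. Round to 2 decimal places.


Dilution factor calculation:
Single dilution = V_total / V_sample = 27.4 / 5.18 ≈ 5.289575
Number of dilutions = 4
Total DF = (27.4 / 5.18)^4 (full precision, rounded at the end) = 782.86

782.86


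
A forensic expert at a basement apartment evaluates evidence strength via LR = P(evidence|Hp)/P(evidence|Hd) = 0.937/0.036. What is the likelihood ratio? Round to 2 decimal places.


Likelihood ratio calculation:
LR = P(E|Hp) / P(E|Hd)
LR = 0.937 / 0.036
LR = 26.03

26.03


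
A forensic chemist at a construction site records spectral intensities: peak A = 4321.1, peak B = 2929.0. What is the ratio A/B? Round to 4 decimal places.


Spectral peak ratio:
Peak A = 4321.1 counts
Peak B = 2929.0 counts
Ratio = 4321.1 / 2929.0 = 1.4753

1.4753


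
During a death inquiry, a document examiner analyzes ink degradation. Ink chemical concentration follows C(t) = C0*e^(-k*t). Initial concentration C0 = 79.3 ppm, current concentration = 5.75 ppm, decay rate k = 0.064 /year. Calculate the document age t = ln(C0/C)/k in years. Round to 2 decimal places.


Document age estimation:
C0/C = 79.3 / 5.75 = 13.791304
ln(C0/C) = 2.624038
t = 2.624038 / 0.064 = 41.00 years

41.00


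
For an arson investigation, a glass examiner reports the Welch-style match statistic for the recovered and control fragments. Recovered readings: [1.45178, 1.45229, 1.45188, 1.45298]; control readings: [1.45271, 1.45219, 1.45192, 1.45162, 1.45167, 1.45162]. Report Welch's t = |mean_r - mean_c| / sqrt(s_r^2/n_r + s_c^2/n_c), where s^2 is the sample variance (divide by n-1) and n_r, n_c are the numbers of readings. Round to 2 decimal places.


Welch's t-criterion for glass RI comparison:
Recovered mean = sum / n_r = 5.80893 / 4 = 1.4522325
Control mean = sum / n_c = 8.71173 / 6 = 1.451955
Recovered sample variance s_r^2 = 2.97025e-07
Control sample variance s_c^2 = 1.8643e-07
Welch SE (unpooled) = sqrt(s_r^2/n_r + s_c^2/n_c) = sqrt(7.42562e-08 + 3.10717e-08) = sqrt(1.05328e-07) = 0.000324543
|mean_r - mean_c| = 0.0002775
t = 0.0002775 / 0.000324543 = 0.86

0.86


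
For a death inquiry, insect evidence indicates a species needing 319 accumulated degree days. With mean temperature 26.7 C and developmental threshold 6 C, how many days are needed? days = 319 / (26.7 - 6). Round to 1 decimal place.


Insect development time:
Effective temperature = avg_temp - T_base = 26.7 - 6 = 20.7 C
Days = ADD / effective_temp = 319 / 20.7 = 15.4 days

15.4


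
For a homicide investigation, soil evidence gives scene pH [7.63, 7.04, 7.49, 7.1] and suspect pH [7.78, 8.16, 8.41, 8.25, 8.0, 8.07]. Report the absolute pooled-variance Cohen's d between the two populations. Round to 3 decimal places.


Pooled-variance Cohen's d for soil pH comparison:
Scene mean = 29.26 / 4 = 7.315
Suspect mean = 48.67 / 6 = 8.111667
Scene sample variance s_s^2 = 0.0839
Suspect sample variance s_c^2 = 0.046937
Pooled variance = ((n_s-1)*s_s^2 + (n_c-1)*s_c^2) / (n_s + n_c - 2) = 0.060798
Pooled SD = sqrt(0.060798) = 0.246573
Mean difference = -0.796667
|d| = |-0.796667| / 0.246573 = 3.231

3.231


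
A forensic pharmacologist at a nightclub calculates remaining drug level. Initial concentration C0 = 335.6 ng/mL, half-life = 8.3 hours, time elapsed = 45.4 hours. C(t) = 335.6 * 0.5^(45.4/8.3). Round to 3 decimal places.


Drug concentration decay:
Number of half-lives = t / t_half = 45.4 / 8.3 = 5.46988
Decay factor = 0.5^5.46988 = 0.02256327
C(t) = 335.6 * 0.02256327 = 7.572 ng/mL

7.572


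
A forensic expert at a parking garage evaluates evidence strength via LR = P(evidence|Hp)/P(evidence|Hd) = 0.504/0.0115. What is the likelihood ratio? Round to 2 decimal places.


Likelihood ratio calculation:
LR = P(E|Hp) / P(E|Hd)
LR = 0.504 / 0.0115
LR = 43.83

43.83


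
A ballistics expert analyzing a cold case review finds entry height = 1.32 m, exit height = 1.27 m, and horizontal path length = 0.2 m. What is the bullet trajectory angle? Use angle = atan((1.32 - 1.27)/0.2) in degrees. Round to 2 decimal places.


Bullet trajectory angle:
Height difference = 1.32 - 1.27 = 0.05 m
angle = atan(0.05 / 0.2)
angle = atan(0.25)
angle = 14.04 degrees

14.04


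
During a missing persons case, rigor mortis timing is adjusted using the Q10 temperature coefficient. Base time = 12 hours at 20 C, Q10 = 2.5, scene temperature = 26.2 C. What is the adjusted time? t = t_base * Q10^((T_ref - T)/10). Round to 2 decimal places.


Rigor mortis time adjustment:
Exponent = (T_ref - T_actual) / 10 = (20 - 26.2) / 10 = -0.62
Q10 factor = 2.5^-0.62 = 0.5666
t_adjusted = 12 * 0.5666 = 6.80 hours

6.80


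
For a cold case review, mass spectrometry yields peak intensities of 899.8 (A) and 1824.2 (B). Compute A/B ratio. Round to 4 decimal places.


Spectral peak ratio:
Peak A = 899.8 counts
Peak B = 1824.2 counts
Ratio = 899.8 / 1824.2 = 0.4933

0.4933


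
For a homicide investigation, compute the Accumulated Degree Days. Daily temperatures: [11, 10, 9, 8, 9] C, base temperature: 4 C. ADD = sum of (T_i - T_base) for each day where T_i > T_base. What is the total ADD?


Computing ADD day by day:
Day 1: max(0, 11 - 4) = 7
Day 2: max(0, 10 - 4) = 6
Day 3: max(0, 9 - 4) = 5
Day 4: max(0, 8 - 4) = 4
Day 5: max(0, 9 - 4) = 5
Total ADD = 27

27


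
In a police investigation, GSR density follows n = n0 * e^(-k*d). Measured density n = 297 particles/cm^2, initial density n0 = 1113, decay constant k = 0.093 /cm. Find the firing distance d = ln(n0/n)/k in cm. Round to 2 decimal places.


GSR distance calculation:
n0/n = 1113 / 297 = 3.747475
ln(n0/n) = 1.321082
d = 1.321082 / 0.093 = 14.21 cm

14.21


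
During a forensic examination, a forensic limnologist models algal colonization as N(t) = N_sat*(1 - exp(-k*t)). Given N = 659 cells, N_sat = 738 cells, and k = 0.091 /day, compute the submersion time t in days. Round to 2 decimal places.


PMSI from diatom colonization curve:
N / N_sat = 659 / 738 = 0.892954
1 - N/N_sat = 0.107046
ln(1 - N/N_sat) = -2.234497
t = -ln(1 - N/N_sat) / k = -(-2.234497) / 0.091 = 24.55 days

24.55


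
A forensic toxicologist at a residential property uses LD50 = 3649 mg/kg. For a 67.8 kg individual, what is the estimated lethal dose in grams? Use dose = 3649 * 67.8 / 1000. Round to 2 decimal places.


Lethal dose calculation:
Lethal dose = LD50 * body_weight / 1000
= 3649 * 67.8 / 1000
= 247402.2 / 1000
= 247.40 g

247.40


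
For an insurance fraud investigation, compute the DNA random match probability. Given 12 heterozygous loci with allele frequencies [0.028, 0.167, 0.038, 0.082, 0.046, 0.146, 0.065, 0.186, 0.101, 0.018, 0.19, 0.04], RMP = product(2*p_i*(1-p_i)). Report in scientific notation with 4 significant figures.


Computing RMP for 12 loci:
Locus 1: 2 * 0.028 * 0.972 = 0.054432
Locus 2: 2 * 0.167 * 0.833 = 0.278222
Locus 3: 2 * 0.038 * 0.962 = 0.073112
Locus 4: 2 * 0.082 * 0.918 = 0.150552
Locus 5: 2 * 0.046 * 0.954 = 0.087768
Locus 6: 2 * 0.146 * 0.854 = 0.249368
Locus 7: 2 * 0.065 * 0.935 = 0.12155
Locus 8: 2 * 0.186 * 0.814 = 0.302808
Locus 9: 2 * 0.101 * 0.899 = 0.181598
Locus 10: 2 * 0.018 * 0.982 = 0.035352
Locus 11: 2 * 0.19 * 0.81 = 0.3078
Locus 12: 2 * 0.04 * 0.96 = 0.0768
RMP = 2.038e-11

2.038e-11


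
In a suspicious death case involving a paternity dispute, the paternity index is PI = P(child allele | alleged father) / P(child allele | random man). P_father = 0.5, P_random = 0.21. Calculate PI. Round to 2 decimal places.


Paternity Index calculation:
PI = P(allele|father) / P(allele|random)
PI = 0.5 / 0.21
PI = 2.38

2.38


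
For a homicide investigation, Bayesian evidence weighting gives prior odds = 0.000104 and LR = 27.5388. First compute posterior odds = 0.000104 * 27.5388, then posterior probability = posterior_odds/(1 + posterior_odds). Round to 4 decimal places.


Bayesian evidence evaluation:
Posterior odds = prior_odds * LR = 0.000104 * 27.5388 = 0.002864035
Posterior probability = posterior_odds / (1 + posterior_odds)
= 0.002864035 / (1 + 0.002864035)
= 0.002864035 / 1.002864035
= 0.0029

0.0029


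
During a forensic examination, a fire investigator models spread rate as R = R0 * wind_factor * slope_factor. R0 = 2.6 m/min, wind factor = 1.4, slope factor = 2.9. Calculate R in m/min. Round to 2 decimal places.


Fire spread rate calculation:
R = R0 * wind_factor * slope_factor
= 2.6 * 1.4 * 2.9
= 3.64 * 2.9
= 10.56 m/min

10.56


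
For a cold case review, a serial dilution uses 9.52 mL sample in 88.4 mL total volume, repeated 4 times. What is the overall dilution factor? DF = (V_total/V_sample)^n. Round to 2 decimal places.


Dilution factor calculation:
Single dilution = V_total / V_sample = 88.4 / 9.52 ≈ 9.285714
Number of dilutions = 4
Total DF = (88.4 / 9.52)^4 (full precision, rounded at the end) = 7434.66

7434.66


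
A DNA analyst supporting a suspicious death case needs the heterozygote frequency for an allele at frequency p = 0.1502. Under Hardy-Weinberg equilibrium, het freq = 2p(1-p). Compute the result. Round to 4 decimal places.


Hardy-Weinberg heterozygote frequency:
q = 1 - p = 1 - 0.1502 = 0.8498
2pq = 2 * 0.1502 * 0.8498 = 0.2553

0.2553


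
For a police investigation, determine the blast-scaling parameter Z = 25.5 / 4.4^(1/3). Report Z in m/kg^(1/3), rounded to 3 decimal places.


Scaled distance calculation:
W^(1/3) = 4.4^(1/3) = 1.638643
Z = R / W^(1/3) = 25.5 / 1.638643
Z = 15.562 m/kg^(1/3)

15.562


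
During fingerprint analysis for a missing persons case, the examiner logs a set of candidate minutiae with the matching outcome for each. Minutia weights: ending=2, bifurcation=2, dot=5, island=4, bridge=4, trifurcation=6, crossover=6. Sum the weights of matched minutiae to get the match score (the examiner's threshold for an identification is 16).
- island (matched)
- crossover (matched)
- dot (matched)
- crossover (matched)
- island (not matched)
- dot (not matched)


Weighted minutiae match score:
  island: matched, +4 (running total 4)
  crossover: matched, +6 (running total 10)
  dot: matched, +5 (running total 15)
  crossover: matched, +6 (running total 21)
  island: not matched, +0
  dot: not matched, +0
Total score = 21
Threshold = 16; verdict = identification

21


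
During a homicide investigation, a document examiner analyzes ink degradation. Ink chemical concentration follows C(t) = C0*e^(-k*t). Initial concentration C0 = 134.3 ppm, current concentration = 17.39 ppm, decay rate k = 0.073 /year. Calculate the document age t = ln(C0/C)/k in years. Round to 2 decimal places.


Document age estimation:
C0/C = 134.3 / 17.39 = 7.722829
ln(C0/C) = 2.044181
t = 2.044181 / 0.073 = 28.00 years

28.00


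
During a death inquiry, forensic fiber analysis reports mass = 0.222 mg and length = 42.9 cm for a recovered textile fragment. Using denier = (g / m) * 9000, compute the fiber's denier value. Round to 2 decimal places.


Denier calculation:
Mass in grams = 0.222 mg / 1000 = 0.000222 g
Length in meters = 42.9 cm / 100 = 0.429 m
Linear density = mass / length = 0.000222 / 0.429 = 0.00051748 g/m
Denier = (g/m) * 9000 = 0.00051748 * 9000 = 4.66

4.66


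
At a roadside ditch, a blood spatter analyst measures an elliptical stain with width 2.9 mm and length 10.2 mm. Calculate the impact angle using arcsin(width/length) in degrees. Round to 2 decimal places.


Blood spatter impact angle calculation:
width / length = 2.9 / 10.2 = 0.284314
angle = arcsin(0.284314)
angle = 16.52 degrees

16.52


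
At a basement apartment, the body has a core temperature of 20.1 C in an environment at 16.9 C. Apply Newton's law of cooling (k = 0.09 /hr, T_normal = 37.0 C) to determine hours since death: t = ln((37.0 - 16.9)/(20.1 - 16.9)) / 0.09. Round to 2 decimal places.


Using Newton's law of cooling:
t = ln((T_normal - T_ambient) / (T_body - T_ambient)) / k
T_normal - T_ambient = 20.1
T_body - T_ambient = 3.2
Ratio = 6.28125
ln(ratio) = 1.837569
t = 1.837569 / 0.09 = 20.42 hours

20.42


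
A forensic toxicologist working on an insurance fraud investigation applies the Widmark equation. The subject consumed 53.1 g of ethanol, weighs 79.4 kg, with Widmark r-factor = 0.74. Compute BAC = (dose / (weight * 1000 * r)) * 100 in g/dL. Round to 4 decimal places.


Applying the Widmark formula:
BAC = (dose_g / (body_wt * 1000 * r)) * 100
Denominator = 79.4 * 1000 * 0.74 = 58756
BAC = (53.1 / 58756) * 100
BAC = 0.0904 g/dL

0.0904


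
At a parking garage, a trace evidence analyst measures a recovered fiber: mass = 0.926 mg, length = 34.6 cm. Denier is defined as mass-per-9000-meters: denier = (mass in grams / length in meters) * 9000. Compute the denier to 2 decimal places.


Denier calculation:
Mass in grams = 0.926 mg / 1000 = 0.000926 g
Length in meters = 34.6 cm / 100 = 0.346 m
Linear density = mass / length = 0.000926 / 0.346 = 0.0026763 g/m
Denier = (g/m) * 9000 = 0.0026763 * 9000 = 24.09

24.09


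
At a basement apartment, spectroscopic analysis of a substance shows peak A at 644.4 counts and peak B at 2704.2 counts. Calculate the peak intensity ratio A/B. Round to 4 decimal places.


Spectral peak ratio:
Peak A = 644.4 counts
Peak B = 2704.2 counts
Ratio = 644.4 / 2704.2 = 0.2383

0.2383


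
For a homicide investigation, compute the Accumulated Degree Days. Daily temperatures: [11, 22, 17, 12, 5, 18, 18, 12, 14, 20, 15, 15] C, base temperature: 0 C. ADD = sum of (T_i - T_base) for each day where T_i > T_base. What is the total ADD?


Computing ADD day by day:
Day 1: max(0, 11 - 0) = 11
Day 2: max(0, 22 - 0) = 22
Day 3: max(0, 17 - 0) = 17
Day 4: max(0, 12 - 0) = 12
Day 5: max(0, 5 - 0) = 5
Day 6: max(0, 18 - 0) = 18
Day 7: max(0, 18 - 0) = 18
Day 8: max(0, 12 - 0) = 12
Day 9: max(0, 14 - 0) = 14
Day 10: max(0, 20 - 0) = 20
Day 11: max(0, 15 - 0) = 15
Day 12: max(0, 15 - 0) = 15
Total ADD = 179

179


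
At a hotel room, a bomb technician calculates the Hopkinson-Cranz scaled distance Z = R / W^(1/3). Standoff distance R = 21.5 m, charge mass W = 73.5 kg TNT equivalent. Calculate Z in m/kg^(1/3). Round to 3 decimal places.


Scaled distance calculation:
W^(1/3) = 73.5^(1/3) = 4.188859
Z = R / W^(1/3) = 21.5 / 4.188859
Z = 5.133 m/kg^(1/3)

5.133


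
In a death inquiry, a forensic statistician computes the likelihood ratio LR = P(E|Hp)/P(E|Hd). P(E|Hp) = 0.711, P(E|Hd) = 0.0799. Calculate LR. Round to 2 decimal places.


Likelihood ratio calculation:
LR = P(E|Hp) / P(E|Hd)
LR = 0.711 / 0.0799
LR = 8.90

8.90


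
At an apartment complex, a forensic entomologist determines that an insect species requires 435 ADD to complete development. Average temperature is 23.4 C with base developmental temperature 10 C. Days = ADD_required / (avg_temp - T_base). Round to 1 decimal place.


Insect development time:
Effective temperature = avg_temp - T_base = 23.4 - 10 = 13.4 C
Days = ADD / effective_temp = 435 / 13.4 = 32.5 days

32.5


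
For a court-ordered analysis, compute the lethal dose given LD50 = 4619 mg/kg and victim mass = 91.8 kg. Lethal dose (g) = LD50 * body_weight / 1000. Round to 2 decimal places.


Lethal dose calculation:
Lethal dose = LD50 * body_weight / 1000
= 4619 * 91.8 / 1000
= 424024.2 / 1000
= 424.02 g

424.02


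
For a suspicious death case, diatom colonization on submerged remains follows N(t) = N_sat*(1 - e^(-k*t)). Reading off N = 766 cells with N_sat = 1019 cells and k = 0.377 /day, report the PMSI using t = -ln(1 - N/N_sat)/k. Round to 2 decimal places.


PMSI from diatom colonization curve:
N / N_sat = 766 / 1019 = 0.751717
1 - N/N_sat = 0.248283
ln(1 - N/N_sat) = -1.393186
t = -ln(1 - N/N_sat) / k = -(-1.393186) / 0.377 = 3.70 days

3.70


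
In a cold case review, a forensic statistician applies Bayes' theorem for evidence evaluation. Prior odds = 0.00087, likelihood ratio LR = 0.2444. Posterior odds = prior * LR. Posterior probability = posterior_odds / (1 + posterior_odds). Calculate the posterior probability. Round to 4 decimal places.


Bayesian evidence evaluation:
Posterior odds = prior_odds * LR = 0.00087 * 0.2444 = 0.000212628
Posterior probability = posterior_odds / (1 + posterior_odds)
= 0.000212628 / (1 + 0.000212628)
= 0.000212628 / 1.000212628
= 0.0002

0.0002


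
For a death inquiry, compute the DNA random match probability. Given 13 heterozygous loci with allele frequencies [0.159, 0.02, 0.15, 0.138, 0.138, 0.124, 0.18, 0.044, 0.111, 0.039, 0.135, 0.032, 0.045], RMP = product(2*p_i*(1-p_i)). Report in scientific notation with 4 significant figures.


Computing RMP for 13 loci:
Locus 1: 2 * 0.159 * 0.841 = 0.267438
Locus 2: 2 * 0.02 * 0.98 = 0.0392
Locus 3: 2 * 0.15 * 0.85 = 0.255
Locus 4: 2 * 0.138 * 0.862 = 0.237912
Locus 5: 2 * 0.138 * 0.862 = 0.237912
Locus 6: 2 * 0.124 * 0.876 = 0.217248
Locus 7: 2 * 0.18 * 0.82 = 0.2952
Locus 8: 2 * 0.044 * 0.956 = 0.084128
Locus 9: 2 * 0.111 * 0.889 = 0.197358
Locus 10: 2 * 0.039 * 0.961 = 0.074958
Locus 11: 2 * 0.135 * 0.865 = 0.23355
Locus 12: 2 * 0.032 * 0.968 = 0.061952
Locus 13: 2 * 0.045 * 0.955 = 0.08595
RMP = 1.502e-11

1.502e-11


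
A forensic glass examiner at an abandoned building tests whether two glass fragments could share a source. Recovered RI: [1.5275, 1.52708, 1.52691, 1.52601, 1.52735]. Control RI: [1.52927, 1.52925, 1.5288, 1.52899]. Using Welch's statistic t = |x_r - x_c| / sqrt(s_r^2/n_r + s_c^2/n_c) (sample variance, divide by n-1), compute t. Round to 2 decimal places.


Welch's t-criterion for glass RI comparison:
Recovered mean = sum / n_r = 7.63485 / 5 = 1.52697
Control mean = sum / n_c = 6.11631 / 4 = 1.5290775
Recovered sample variance s_r^2 = 3.4065e-07
Control sample variance s_c^2 = 5.04917e-08
Welch SE (unpooled) = sqrt(s_r^2/n_r + s_c^2/n_c) = sqrt(6.813e-08 + 1.26229e-08) = sqrt(8.07529e-08) = 0.000284171
|mean_r - mean_c| = 0.0021075
t = 0.0021075 / 0.000284171 = 7.42

7.42


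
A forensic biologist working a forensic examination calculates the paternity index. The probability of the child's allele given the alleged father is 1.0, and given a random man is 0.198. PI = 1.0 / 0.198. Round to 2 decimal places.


Paternity Index calculation:
PI = P(allele|father) / P(allele|random)
PI = 1.0 / 0.198
PI = 5.05

5.05


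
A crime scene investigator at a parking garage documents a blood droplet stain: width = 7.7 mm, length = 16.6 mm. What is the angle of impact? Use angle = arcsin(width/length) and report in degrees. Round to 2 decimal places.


Blood spatter impact angle calculation:
width / length = 7.7 / 16.6 = 0.463855
angle = arcsin(0.463855)
angle = 27.64 degrees

27.64


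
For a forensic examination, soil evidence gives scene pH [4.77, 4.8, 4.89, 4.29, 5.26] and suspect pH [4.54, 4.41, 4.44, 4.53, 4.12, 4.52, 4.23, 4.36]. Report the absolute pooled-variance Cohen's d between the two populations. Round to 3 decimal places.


Pooled-variance Cohen's d for soil pH comparison:
Scene mean = 24.01 / 5 = 4.802
Suspect mean = 35.15 / 8 = 4.39375
Scene sample variance s_s^2 = 0.12017
Suspect sample variance s_c^2 = 0.023027
Pooled variance = ((n_s-1)*s_s^2 + (n_c-1)*s_c^2) / (n_s + n_c - 2) = 0.058352
Pooled SD = sqrt(0.058352) = 0.241562
Mean difference = 0.40825
|d| = |0.40825| / 0.241562 = 1.690

1.690


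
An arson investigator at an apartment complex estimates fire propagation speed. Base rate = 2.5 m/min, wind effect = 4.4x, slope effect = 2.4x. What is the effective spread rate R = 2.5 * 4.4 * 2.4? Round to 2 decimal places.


Fire spread rate calculation:
R = R0 * wind_factor * slope_factor
= 2.5 * 4.4 * 2.4
= 11 * 2.4
= 26.40 m/min

26.40


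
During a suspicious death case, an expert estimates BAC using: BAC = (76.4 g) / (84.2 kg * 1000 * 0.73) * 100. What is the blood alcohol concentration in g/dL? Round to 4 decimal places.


Applying the Widmark formula:
BAC = (dose_g / (body_wt * 1000 * r)) * 100
Denominator = 84.2 * 1000 * 0.73 = 61466
BAC = (76.4 / 61466) * 100
BAC = 0.1243 g/dL

0.1243


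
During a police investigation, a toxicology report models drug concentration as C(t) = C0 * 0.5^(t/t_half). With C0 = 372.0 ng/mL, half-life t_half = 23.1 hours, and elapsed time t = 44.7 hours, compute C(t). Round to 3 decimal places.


Drug concentration decay:
Number of half-lives = t / t_half = 44.7 / 23.1 = 1.935065
Decay factor = 0.5^1.935065 = 0.26150945
C(t) = 372.0 * 0.26150945 = 97.282 ng/mL

97.282


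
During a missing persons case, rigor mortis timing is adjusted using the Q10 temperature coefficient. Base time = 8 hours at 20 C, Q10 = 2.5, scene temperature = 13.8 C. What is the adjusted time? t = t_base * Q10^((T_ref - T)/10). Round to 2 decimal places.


Rigor mortis time adjustment:
Exponent = (T_ref - T_actual) / 10 = (20 - 13.8) / 10 = 0.62
Q10 factor = 2.5^0.62 = 1.76491
t_adjusted = 8 * 1.76491 = 14.12 hours

14.12


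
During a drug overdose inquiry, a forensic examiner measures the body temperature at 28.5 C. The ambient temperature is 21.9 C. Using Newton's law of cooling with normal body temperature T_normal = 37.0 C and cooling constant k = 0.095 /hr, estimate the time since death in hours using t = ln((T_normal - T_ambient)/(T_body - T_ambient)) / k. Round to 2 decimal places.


Using Newton's law of cooling:
t = ln((T_normal - T_ambient) / (T_body - T_ambient)) / k
T_normal - T_ambient = 15.1
T_body - T_ambient = 6.6
Ratio = 2.287879
ln(ratio) = 0.827625
t = 0.827625 / 0.095 = 8.71 hours

8.71


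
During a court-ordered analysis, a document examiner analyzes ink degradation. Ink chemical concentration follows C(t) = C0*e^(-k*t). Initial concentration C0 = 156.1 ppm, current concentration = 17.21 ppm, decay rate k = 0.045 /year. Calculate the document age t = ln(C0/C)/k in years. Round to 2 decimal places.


Document age estimation:
C0/C = 156.1 / 17.21 = 9.070308
ln(C0/C) = 2.205006
t = 2.205006 / 0.045 = 49.00 years

49.00


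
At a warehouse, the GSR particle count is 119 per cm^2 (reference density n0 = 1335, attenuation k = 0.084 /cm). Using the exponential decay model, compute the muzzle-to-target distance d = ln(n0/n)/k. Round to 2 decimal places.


GSR distance calculation:
n0/n = 1335 / 119 = 11.218487
ln(n0/n) = 2.417563
d = 2.417563 / 0.084 = 28.78 cm

28.78


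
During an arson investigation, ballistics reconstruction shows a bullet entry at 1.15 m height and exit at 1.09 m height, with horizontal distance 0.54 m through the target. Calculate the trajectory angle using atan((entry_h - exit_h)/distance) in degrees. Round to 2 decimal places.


Bullet trajectory angle:
Height difference = 1.15 - 1.09 = 0.06 m
angle = atan(0.06 / 0.54)
angle = atan(0.111111)
angle = 6.34 degrees

6.34


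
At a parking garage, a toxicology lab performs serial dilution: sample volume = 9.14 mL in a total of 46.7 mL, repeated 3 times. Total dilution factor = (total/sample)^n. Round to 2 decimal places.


Dilution factor calculation:
Single dilution = V_total / V_sample = 46.7 / 9.14 ≈ 5.109409
Number of dilutions = 3
Total DF = (46.7 / 9.14)^3 (full precision, rounded at the end) = 133.39

133.39


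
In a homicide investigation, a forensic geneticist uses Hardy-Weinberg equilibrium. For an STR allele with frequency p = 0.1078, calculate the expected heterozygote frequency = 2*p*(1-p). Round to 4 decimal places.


Hardy-Weinberg heterozygote frequency:
q = 1 - p = 1 - 0.1078 = 0.8922
2pq = 2 * 0.1078 * 0.8922 = 0.1924

0.1924


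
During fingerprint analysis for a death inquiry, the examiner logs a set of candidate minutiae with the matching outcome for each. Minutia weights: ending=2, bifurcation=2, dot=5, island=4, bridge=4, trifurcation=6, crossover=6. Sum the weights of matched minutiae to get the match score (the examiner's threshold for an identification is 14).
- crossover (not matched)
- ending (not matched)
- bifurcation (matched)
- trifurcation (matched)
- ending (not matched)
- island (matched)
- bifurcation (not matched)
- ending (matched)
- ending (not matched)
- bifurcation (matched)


Weighted minutiae match score:
  crossover: not matched, +0
  ending: not matched, +0
  bifurcation: matched, +2 (running total 2)
  trifurcation: matched, +6 (running total 8)
  ending: not matched, +0
  island: matched, +4 (running total 12)
  bifurcation: not matched, +0
  ending: matched, +2 (running total 14)
  ending: not matched, +0
  bifurcation: matched, +2 (running total 16)
Total score = 16
Threshold = 14; verdict = identification

16


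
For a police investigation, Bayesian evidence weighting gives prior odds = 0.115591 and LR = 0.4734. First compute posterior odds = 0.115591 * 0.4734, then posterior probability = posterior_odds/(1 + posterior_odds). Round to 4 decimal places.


Bayesian evidence evaluation:
Posterior odds = prior_odds * LR = 0.115591 * 0.4734 = 0.05472078
Posterior probability = posterior_odds / (1 + posterior_odds)
= 0.05472078 / (1 + 0.05472078)
= 0.05472078 / 1.05472078
= 0.0519

0.0519


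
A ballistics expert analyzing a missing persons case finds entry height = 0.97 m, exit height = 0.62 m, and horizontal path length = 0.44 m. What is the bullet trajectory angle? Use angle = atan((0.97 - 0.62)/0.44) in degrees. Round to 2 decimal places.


Bullet trajectory angle:
Height difference = 0.97 - 0.62 = 0.35 m
angle = atan(0.35 / 0.44)
angle = atan(0.795455)
angle = 38.50 degrees

38.50


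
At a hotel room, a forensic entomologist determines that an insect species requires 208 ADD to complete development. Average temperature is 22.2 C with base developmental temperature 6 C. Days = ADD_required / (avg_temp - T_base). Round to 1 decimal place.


Insect development time:
Effective temperature = avg_temp - T_base = 22.2 - 6 = 16.2 C
Days = ADD / effective_temp = 208 / 16.2 = 12.8 days

12.8


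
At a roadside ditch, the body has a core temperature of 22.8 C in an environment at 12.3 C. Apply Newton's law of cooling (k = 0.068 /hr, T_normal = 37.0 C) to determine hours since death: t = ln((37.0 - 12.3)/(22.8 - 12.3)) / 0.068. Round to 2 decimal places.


Using Newton's law of cooling:
t = ln((T_normal - T_ambient) / (T_body - T_ambient)) / k
T_normal - T_ambient = 24.7
T_body - T_ambient = 10.5
Ratio = 2.352381
ln(ratio) = 0.855428
t = 0.855428 / 0.068 = 12.58 hours

12.58


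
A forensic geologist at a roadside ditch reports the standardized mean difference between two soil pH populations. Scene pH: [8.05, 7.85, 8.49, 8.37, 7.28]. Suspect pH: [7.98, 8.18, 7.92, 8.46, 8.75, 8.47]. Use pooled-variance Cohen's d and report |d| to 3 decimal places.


Pooled-variance Cohen's d for soil pH comparison:
Scene mean = 40.04 / 5 = 8.008
Suspect mean = 49.76 / 6 = 8.293333
Scene sample variance s_s^2 = 0.23002
Suspect sample variance s_c^2 = 0.103587
Pooled variance = ((n_s-1)*s_s^2 + (n_c-1)*s_c^2) / (n_s + n_c - 2) = 0.159779
Pooled SD = sqrt(0.159779) = 0.399724
Mean difference = -0.285333
|d| = |-0.285333| / 0.399724 = 0.714

0.714


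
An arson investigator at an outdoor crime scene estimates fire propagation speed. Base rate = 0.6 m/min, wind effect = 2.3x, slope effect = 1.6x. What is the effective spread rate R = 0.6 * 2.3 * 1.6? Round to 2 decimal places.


Fire spread rate calculation:
R = R0 * wind_factor * slope_factor
= 0.6 * 2.3 * 1.6
= 1.38 * 1.6
= 2.21 m/min

2.21


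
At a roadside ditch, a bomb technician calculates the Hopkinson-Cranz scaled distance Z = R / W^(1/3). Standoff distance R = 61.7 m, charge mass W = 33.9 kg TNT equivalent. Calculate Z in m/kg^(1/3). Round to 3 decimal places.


Scaled distance calculation:
W^(1/3) = 33.9^(1/3) = 3.236433
Z = R / W^(1/3) = 61.7 / 3.236433
Z = 19.064 m/kg^(1/3)

19.064


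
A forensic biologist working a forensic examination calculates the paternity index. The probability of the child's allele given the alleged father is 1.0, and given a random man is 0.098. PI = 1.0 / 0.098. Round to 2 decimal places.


Paternity Index calculation:
PI = P(allele|father) / P(allele|random)
PI = 1.0 / 0.098
PI = 10.20

10.20


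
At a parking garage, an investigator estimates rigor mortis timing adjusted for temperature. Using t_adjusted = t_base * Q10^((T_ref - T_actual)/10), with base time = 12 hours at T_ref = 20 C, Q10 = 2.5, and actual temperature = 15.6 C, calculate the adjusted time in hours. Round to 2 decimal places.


Rigor mortis time adjustment:
Exponent = (T_ref - T_actual) / 10 = (20 - 15.6) / 10 = 0.44
Q10 factor = 2.5^0.44 = 1.49656
t_adjusted = 12 * 1.49656 = 17.96 hours

17.96


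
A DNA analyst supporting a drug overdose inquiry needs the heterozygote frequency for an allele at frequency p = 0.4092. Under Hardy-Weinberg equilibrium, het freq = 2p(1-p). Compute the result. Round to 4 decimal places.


Hardy-Weinberg heterozygote frequency:
q = 1 - p = 1 - 0.4092 = 0.5908
2pq = 2 * 0.4092 * 0.5908 = 0.4835

0.4835


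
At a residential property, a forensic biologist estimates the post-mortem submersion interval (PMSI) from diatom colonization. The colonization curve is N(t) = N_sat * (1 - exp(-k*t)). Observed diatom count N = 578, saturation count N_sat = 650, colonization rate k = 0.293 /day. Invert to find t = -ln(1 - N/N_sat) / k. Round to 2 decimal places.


PMSI from diatom colonization curve:
N / N_sat = 578 / 650 = 0.889231
1 - N/N_sat = 0.110769
ln(1 - N/N_sat) = -2.200308
t = -ln(1 - N/N_sat) / k = -(-2.200308) / 0.293 = 7.51 days

7.51


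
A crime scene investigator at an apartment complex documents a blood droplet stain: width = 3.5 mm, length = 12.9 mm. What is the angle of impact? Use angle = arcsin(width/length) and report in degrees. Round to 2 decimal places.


Blood spatter impact angle calculation:
width / length = 3.5 / 12.9 = 0.271318
angle = arcsin(0.271318)
angle = 15.74 degrees

15.74


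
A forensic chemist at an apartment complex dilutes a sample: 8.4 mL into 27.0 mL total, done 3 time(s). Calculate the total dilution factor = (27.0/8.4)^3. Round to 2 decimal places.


Dilution factor calculation:
Single dilution = V_total / V_sample = 27.0 / 8.4 ≈ 3.214286
Number of dilutions = 3
Total DF = (27.0 / 8.4)^3 (full precision, rounded at the end) = 33.21

33.21


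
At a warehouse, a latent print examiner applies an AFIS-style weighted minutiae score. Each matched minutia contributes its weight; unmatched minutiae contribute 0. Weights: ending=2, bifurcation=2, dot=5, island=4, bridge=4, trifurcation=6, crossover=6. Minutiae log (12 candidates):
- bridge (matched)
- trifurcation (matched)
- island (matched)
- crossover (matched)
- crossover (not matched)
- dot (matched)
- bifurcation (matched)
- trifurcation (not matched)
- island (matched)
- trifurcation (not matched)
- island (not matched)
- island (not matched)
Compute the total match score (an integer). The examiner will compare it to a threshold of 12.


Weighted minutiae match score:
  bridge: matched, +4 (running total 4)
  trifurcation: matched, +6 (running total 10)
  island: matched, +4 (running total 14)
  crossover: matched, +6 (running total 20)
  crossover: not matched, +0
  dot: matched, +5 (running total 25)
  bifurcation: matched, +2 (running total 27)
  trifurcation: not matched, +0
  island: matched, +4 (running total 31)
  trifurcation: not matched, +0
  island: not matched, +0
  island: not matched, +0
Total score = 31
Threshold = 12; verdict = identification

31


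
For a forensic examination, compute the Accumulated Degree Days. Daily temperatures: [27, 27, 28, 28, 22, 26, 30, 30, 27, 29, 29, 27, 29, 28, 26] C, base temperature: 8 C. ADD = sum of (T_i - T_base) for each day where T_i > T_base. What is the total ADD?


Computing ADD day by day:
Day 1: max(0, 27 - 8) = 19
Day 2: max(0, 27 - 8) = 19
Day 3: max(0, 28 - 8) = 20
Day 4: max(0, 28 - 8) = 20
Day 5: max(0, 22 - 8) = 14
Day 6: max(0, 26 - 8) = 18
Day 7: max(0, 30 - 8) = 22
Day 8: max(0, 30 - 8) = 22
Day 9: max(0, 27 - 8) = 19
Day 10: max(0, 29 - 8) = 21
Day 11: max(0, 29 - 8) = 21
Day 12: max(0, 27 - 8) = 19
Day 13: max(0, 29 - 8) = 21
Day 14: max(0, 28 - 8) = 20
Day 15: max(0, 26 - 8) = 18
Total ADD = 293

293


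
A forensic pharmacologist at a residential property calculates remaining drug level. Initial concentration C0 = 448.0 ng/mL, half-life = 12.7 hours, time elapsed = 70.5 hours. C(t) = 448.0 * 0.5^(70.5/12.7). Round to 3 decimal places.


Drug concentration decay:
Number of half-lives = t / t_half = 70.5 / 12.7 = 5.551181
Decay factor = 0.5^5.551181 = 0.02132691
C(t) = 448.0 * 0.02132691 = 9.554 ng/mL

9.554


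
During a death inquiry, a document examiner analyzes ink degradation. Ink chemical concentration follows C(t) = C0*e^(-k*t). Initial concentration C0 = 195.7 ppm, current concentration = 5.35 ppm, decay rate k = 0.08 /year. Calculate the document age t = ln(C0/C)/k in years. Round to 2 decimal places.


Document age estimation:
C0/C = 195.7 / 5.35 = 36.579439
ln(C0/C) = 3.599486
t = 3.599486 / 0.08 = 44.99 years

44.99


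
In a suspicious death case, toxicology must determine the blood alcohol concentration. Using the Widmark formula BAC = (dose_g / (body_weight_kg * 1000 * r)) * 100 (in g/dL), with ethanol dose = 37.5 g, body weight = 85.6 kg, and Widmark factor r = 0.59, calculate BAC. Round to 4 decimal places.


Applying the Widmark formula:
BAC = (dose_g / (body_wt * 1000 * r)) * 100
Denominator = 85.6 * 1000 * 0.59 = 50504
BAC = (37.5 / 50504) * 100
BAC = 0.0743 g/dL

0.0743


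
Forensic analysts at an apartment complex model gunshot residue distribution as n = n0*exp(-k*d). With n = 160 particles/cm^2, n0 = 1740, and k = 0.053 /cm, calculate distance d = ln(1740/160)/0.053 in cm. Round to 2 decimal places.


GSR distance calculation:
n0/n = 1740 / 160 = 10.875
ln(n0/n) = 2.386467
d = 2.386467 / 0.053 = 45.03 cm

45.03


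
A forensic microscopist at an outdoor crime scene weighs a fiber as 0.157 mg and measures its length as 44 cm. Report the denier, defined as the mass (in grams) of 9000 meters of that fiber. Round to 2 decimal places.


Denier calculation:
Mass in grams = 0.157 mg / 1000 = 0.000157 g
Length in meters = 44 cm / 100 = 0.44 m
Linear density = mass / length = 0.000157 / 0.44 = 0.00035682 g/m
Denier = (g/m) * 9000 = 0.00035682 * 9000 = 3.21

3.21


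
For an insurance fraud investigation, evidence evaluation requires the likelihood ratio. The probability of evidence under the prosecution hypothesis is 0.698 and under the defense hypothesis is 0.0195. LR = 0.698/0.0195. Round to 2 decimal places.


Likelihood ratio calculation:
LR = P(E|Hp) / P(E|Hd)
LR = 0.698 / 0.0195
LR = 35.79

35.79


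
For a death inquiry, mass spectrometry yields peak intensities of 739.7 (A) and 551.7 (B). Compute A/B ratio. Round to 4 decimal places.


Spectral peak ratio:
Peak A = 739.7 counts
Peak B = 551.7 counts
Ratio = 739.7 / 551.7 = 1.3408

1.3408


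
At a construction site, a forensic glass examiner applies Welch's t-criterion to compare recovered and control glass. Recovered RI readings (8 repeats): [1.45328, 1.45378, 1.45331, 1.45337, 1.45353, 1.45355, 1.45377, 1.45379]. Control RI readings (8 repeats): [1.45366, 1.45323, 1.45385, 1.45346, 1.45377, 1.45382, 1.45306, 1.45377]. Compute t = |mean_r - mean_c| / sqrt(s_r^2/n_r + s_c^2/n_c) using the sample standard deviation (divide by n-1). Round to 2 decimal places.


Welch's t-criterion for glass RI comparison:
Recovered mean = sum / n_r = 11.62838 / 8 = 1.4535475
Control mean = sum / n_c = 11.62862 / 8 = 1.4535775
Recovered sample variance s_r^2 = 4.60214e-08
Control sample variance s_c^2 = 8.805e-08
Welch SE (unpooled) = sqrt(s_r^2/n_r + s_c^2/n_c) = sqrt(5.75268e-09 + 1.10062e-08) = sqrt(1.67589e-08) = 0.000129456
|mean_r - mean_c| = 3e-05
t = 3e-05 / 0.000129456 = 0.23

0.23


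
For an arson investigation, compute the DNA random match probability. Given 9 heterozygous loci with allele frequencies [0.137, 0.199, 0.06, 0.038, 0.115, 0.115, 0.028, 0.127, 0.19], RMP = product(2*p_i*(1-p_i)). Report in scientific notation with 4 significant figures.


Computing RMP for 9 loci:
Locus 1: 2 * 0.137 * 0.863 = 0.236462
Locus 2: 2 * 0.199 * 0.801 = 0.318798
Locus 3: 2 * 0.06 * 0.94 = 0.1128
Locus 4: 2 * 0.038 * 0.962 = 0.073112
Locus 5: 2 * 0.115 * 0.885 = 0.20355
Locus 6: 2 * 0.115 * 0.885 = 0.20355
Locus 7: 2 * 0.028 * 0.972 = 0.054432
Locus 8: 2 * 0.127 * 0.873 = 0.221742
Locus 9: 2 * 0.19 * 0.81 = 0.3078
RMP = 9.569e-08

9.569e-08


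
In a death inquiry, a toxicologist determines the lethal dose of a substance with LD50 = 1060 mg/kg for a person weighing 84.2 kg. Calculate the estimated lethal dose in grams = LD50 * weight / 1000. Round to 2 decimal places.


Lethal dose calculation:
Lethal dose = LD50 * body_weight / 1000
= 1060 * 84.2 / 1000
= 89252 / 1000
= 89.25 g

89.25


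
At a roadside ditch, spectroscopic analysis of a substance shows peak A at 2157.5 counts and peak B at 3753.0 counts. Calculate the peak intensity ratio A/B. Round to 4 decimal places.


Spectral peak ratio:
Peak A = 2157.5 counts
Peak B = 3753.0 counts
Ratio = 2157.5 / 3753.0 = 0.5749

0.5749


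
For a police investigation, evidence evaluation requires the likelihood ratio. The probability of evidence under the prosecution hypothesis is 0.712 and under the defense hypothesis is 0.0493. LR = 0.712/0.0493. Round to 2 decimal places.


Likelihood ratio calculation:
LR = P(E|Hp) / P(E|Hd)
LR = 0.712 / 0.0493
LR = 14.44

14.44


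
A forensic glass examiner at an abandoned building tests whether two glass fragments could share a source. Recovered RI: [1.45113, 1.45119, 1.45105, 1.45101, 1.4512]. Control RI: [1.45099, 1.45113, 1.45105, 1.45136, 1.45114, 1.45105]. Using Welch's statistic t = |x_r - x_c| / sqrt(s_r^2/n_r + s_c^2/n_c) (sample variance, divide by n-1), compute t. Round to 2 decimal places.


Welch's t-criterion for glass RI comparison:
Recovered mean = sum / n_r = 7.25558 / 5 = 1.451116
Control mean = sum / n_c = 8.70672 / 6 = 1.45112
Recovered sample variance s_r^2 = 7.08e-09
Control sample variance s_c^2 = 1.696e-08
Welch SE (unpooled) = sqrt(s_r^2/n_r + s_c^2/n_c) = sqrt(1.416e-09 + 2.82667e-09) = sqrt(4.24267e-09) = 6.51358e-05
|mean_r - mean_c| = 4e-06
t = 4e-06 / 6.51358e-05 = 0.06

0.06


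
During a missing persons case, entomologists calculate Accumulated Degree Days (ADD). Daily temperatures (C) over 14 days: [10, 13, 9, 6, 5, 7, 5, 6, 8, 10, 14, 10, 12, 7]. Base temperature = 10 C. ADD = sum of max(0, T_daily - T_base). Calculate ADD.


Computing ADD day by day:
Day 1: max(0, 10 - 10) = 0
Day 2: max(0, 13 - 10) = 3
Day 3: max(0, 9 - 10) = 0
Day 4: max(0, 6 - 10) = 0
Day 5: max(0, 5 - 10) = 0
Day 6: max(0, 7 - 10) = 0
Day 7: max(0, 5 - 10) = 0
Day 8: max(0, 6 - 10) = 0
Day 9: max(0, 8 - 10) = 0
Day 10: max(0, 10 - 10) = 0
Day 11: max(0, 14 - 10) = 4
Day 12: max(0, 10 - 10) = 0
Day 13: max(0, 12 - 10) = 2
Day 14: max(0, 7 - 10) = 0
Total ADD = 9

9


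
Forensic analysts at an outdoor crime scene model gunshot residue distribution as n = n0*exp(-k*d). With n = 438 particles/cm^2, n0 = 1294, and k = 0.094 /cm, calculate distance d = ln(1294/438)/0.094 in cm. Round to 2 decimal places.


GSR distance calculation:
n0/n = 1294 / 438 = 2.954338
ln(n0/n) = 1.083275
d = 1.083275 / 0.094 = 11.52 cm

11.52


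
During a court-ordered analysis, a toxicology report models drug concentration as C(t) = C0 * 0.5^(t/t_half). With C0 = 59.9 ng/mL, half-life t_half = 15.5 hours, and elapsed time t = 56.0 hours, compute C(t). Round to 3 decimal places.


Drug concentration decay:
Number of half-lives = t / t_half = 56.0 / 15.5 = 3.612903
Decay factor = 0.5^3.612903 = 0.08173495
C(t) = 59.9 * 0.08173495 = 4.896 ng/mL

4.896


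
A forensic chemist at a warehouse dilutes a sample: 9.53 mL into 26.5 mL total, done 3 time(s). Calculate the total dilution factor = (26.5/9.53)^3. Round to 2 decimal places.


Dilution factor calculation:
Single dilution = V_total / V_sample = 26.5 / 9.53 ≈ 2.780693
Number of dilutions = 3
Total DF = (26.5 / 9.53)^3 (full precision, rounded at the end) = 21.50

21.50


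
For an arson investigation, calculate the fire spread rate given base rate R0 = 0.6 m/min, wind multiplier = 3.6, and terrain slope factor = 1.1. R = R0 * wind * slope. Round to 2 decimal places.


Fire spread rate calculation:
R = R0 * wind_factor * slope_factor
= 0.6 * 3.6 * 1.1
= 2.16 * 1.1
= 2.38 m/min

2.38
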